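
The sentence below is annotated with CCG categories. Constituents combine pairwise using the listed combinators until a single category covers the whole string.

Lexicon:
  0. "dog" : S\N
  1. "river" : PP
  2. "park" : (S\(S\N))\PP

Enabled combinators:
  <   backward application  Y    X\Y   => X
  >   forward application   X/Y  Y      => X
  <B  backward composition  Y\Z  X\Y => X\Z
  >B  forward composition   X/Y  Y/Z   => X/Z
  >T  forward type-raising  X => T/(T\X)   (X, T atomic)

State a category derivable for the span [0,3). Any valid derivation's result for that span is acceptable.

S

[0,3] S   <
  [0,1] "dog" : S\N
  [1,3] S\(S\N)   <
    [1,2] "river" : PP
    [2,3] "park" : (S\(S\N))\PP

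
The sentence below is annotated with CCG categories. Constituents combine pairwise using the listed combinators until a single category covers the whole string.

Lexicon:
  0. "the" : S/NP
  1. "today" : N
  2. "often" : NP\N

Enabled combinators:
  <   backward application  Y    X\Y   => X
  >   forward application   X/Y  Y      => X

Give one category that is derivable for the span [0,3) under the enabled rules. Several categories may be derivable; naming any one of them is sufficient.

[0,3] S   >
  [0,1] "the" : S/NP
  [1,3] NP   <
    [1,2] "today" : N
    [2,3] "often" : NP\N

S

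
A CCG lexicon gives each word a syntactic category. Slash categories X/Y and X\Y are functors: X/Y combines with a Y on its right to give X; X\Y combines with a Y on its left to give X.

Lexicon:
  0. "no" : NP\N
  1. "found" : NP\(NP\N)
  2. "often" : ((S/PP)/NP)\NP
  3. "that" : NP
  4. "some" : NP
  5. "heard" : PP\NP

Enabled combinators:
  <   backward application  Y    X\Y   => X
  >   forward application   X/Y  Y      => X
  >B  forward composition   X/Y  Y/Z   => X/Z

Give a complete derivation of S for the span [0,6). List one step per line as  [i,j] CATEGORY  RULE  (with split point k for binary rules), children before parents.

[0,6] S   >
  [0,4] S/PP   >
    [0,3] (S/PP)/NP   <
      [0,2] NP   <
        [0,1] "no" : NP\N
        [1,2] "found" : NP\(NP\N)
      [2,3] "often" : ((S/PP)/NP)\NP
    [3,4] "that" : NP
  [4,6] PP   <
    [4,5] "some" : NP
    [5,6] "heard" : PP\NP

[0,1] NP\N  lex  "no"
[1,2] NP\(NP\N)  lex  "found"
[0,2] NP  <  k=1
[2,3] ((S/PP)/NP)\NP  lex  "often"
[0,3] (S/PP)/NP  <  k=2
[3,4] NP  lex  "that"
[0,4] S/PP  >  k=3
[4,5] NP  lex  "some"
[5,6] PP\NP  lex  "heard"
[4,6] PP  <  k=5
[0,6] S  >  k=4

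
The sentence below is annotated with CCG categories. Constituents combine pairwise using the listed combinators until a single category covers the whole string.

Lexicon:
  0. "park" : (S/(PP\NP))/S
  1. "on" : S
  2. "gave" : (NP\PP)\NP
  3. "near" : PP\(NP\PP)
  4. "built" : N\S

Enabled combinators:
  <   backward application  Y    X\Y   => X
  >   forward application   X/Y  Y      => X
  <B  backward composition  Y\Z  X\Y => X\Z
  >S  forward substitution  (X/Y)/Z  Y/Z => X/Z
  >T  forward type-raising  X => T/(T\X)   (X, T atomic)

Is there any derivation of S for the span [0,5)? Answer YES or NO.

(S/(PP\NP))/S S (NP\PP)\NP PP\(NP\PP) N\S
CKY chart[0,5] = {N, N/(N\N), NP/(NP\N), PP/(PP\N), S/(S\N)}; S ∉ chart

NO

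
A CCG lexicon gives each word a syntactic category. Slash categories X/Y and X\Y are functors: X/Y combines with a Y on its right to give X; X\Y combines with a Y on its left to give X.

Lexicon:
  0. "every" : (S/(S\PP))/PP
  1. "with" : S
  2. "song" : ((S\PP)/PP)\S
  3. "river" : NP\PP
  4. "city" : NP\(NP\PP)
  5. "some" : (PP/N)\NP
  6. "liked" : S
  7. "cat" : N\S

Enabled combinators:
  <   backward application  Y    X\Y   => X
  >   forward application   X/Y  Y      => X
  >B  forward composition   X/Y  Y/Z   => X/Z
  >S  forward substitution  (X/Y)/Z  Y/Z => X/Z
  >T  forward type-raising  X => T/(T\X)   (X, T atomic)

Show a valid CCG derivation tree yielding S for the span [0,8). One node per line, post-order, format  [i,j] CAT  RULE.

[0,8] S   >
  [0,3] S/PP   >S
    [0,1] "every" : (S/(S\PP))/PP
    [1,3] (S\PP)/PP   <
      [1,2] "with" : S
      [2,3] "song" : ((S\PP)/PP)\S
  [3,8] PP   >
    [3,6] PP/N   <
      [3,5] NP   <
        [3,4] "river" : NP\PP
        [4,5] "city" : NP\(NP\PP)
      [5,6] "some" : (PP/N)\NP
    [6,8] N   <
      [6,7] "liked" : S
      [7,8] "cat" : N\S

[0,1] (S/(S\PP))/PP  lex  "every"
[1,2] S  lex  "with"
[2,3] ((S\PP)/PP)\S  lex  "song"
[1,3] (S\PP)/PP  <  k=2
[0,3] S/PP  >S  k=1
[3,4] NP\PP  lex  "river"
[4,5] NP\(NP\PP)  lex  "city"
[3,5] NP  <  k=4
[5,6] (PP/N)\NP  lex  "some"
[3,6] PP/N  <  k=5
[6,7] S  lex  "liked"
[7,8] N\S  lex  "cat"
[6,8] N  <  k=7
[3,8] PP  >  k=6
[0,8] S  >  k=3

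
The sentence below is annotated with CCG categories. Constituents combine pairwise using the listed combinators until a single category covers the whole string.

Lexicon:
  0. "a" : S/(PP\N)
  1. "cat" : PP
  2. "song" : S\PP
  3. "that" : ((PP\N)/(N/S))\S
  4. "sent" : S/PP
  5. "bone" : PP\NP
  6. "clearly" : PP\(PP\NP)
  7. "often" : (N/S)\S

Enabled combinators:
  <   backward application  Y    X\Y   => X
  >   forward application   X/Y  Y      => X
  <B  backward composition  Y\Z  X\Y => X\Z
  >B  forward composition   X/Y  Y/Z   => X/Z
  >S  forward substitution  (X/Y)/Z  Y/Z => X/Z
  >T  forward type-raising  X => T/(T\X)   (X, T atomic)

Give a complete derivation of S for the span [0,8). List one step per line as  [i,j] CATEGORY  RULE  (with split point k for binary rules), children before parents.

[0,1] S/(PP\N)  lex  "a"
[1,2] PP  lex  "cat"
[2,3] S\PP  lex  "song"
[1,3] S  <  k=2
[3,4] ((PP\N)/(N/S))\S  lex  "that"
[1,4] (PP\N)/(N/S)  <  k=3
[4,5] S/PP  lex  "sent"
[5,6] PP\NP  lex  "bone"
[6,7] PP\(PP\NP)  lex  "clearly"
[5,7] PP  <  k=6
[4,7] S  >  k=5
[7,8] (N/S)\S  lex  "often"
[4,8] N/S  <  k=7
[1,8] PP\N  >  k=4
[0,8] S  >  k=1

[0,8] S   >
  [0,1] "a" : S/(PP\N)
  [1,8] PP\N   >
    [1,4] (PP\N)/(N/S)   <
      [1,3] S   <
        [1,2] "cat" : PP
        [2,3] "song" : S\PP
      [3,4] "that" : ((PP\N)/(N/S))\S
    [4,8] N/S   <
      [4,7] S   >
        [4,5] "sent" : S/PP
        [5,7] PP   <
          [5,6] "bone" : PP\NP
          [6,7] "clearly" : PP\(PP\NP)
      [7,8] "often" : (N/S)\S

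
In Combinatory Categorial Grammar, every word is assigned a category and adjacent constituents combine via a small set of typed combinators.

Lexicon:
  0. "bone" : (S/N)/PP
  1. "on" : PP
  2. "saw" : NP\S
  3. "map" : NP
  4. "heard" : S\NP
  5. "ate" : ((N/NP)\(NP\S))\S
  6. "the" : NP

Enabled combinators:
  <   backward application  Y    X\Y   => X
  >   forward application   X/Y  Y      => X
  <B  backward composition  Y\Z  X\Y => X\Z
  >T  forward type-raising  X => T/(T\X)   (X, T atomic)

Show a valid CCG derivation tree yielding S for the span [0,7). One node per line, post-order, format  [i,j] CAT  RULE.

[0,7] S   >
  [0,2] S/N   >
    [0,1] "bone" : (S/N)/PP
    [1,2] "on" : PP
  [2,7] N   >
    [2,6] N/NP   <
      [2,3] "saw" : NP\S
      [3,6] (N/NP)\(NP\S)   <
        [3,5] S   >
          [3,4] S/(S\NP)   >T
            [3,4] "map" : NP
          [4,5] "heard" : S\NP
        [5,6] "ate" : ((N/NP)\(NP\S))\S
    [6,7] "the" : NP

[0,1] (S/N)/PP  lex  "bone"
[1,2] PP  lex  "on"
[0,2] S/N  >  k=1
[2,3] NP\S  lex  "saw"
[3,4] NP  lex  "map"
[3,4] S/(S\NP)  >T
[4,5] S\NP  lex  "heard"
[3,5] S  >  k=4
[5,6] ((N/NP)\(NP\S))\S  lex  "ate"
[3,6] (N/NP)\(NP\S)  <  k=5
[2,6] N/NP  <  k=3
[6,7] NP  lex  "the"
[2,7] N  >  k=6
[0,7] S  >  k=2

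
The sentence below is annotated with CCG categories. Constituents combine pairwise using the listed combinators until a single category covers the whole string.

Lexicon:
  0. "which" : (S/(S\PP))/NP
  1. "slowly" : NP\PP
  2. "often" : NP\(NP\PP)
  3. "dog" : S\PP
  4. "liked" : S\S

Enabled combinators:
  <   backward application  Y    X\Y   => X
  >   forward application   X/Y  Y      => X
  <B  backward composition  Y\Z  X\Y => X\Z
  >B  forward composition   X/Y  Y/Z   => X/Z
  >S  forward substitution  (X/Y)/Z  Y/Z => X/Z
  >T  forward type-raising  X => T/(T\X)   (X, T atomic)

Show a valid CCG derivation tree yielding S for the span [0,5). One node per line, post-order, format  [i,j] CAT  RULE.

[0,1] (S/(S\PP))/NP  lex  "which"
[1,2] NP\PP  lex  "slowly"
[2,3] NP\(NP\PP)  lex  "often"
[1,3] NP  <  k=2
[0,3] S/(S\PP)  >  k=1
[3,4] S\PP  lex  "dog"
[4,5] S\S  lex  "liked"
[3,5] S\PP  <B  k=4
[0,5] S  >  k=3

[0,5] S   >
  [0,3] S/(S\PP)   >
    [0,1] "which" : (S/(S\PP))/NP
    [1,3] NP   <
      [1,2] "slowly" : NP\PP
      [2,3] "often" : NP\(NP\PP)
  [3,5] S\PP   <B
    [3,4] "dog" : S\PP
    [4,5] "liked" : S\S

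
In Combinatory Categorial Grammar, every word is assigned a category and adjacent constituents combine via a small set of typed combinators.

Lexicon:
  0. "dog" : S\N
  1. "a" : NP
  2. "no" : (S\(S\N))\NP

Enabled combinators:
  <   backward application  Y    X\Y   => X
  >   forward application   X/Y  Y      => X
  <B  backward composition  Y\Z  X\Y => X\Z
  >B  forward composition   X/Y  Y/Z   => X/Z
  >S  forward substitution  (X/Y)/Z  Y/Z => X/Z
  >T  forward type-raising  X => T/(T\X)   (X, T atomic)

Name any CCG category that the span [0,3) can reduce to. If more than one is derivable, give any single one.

[0,3] S   <
  [0,1] "dog" : S\N
  [1,3] S\(S\N)   <
    [1,2] "a" : NP
    [2,3] "no" : (S\(S\N))\NP

S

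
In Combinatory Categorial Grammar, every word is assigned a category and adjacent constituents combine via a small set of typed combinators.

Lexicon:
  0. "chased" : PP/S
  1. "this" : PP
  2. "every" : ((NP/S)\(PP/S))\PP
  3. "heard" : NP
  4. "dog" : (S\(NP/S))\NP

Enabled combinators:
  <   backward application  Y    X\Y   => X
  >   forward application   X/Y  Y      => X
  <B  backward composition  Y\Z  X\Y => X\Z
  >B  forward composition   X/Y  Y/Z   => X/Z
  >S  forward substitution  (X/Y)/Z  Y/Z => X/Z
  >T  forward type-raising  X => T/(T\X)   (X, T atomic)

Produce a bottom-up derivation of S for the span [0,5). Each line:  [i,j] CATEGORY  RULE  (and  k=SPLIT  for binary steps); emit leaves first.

[0,5] S   <
  [0,3] NP/S   <
    [0,1] "chased" : PP/S
    [1,3] (NP/S)\(PP/S)   <
      [1,2] "this" : PP
      [2,3] "every" : ((NP/S)\(PP/S))\PP
  [3,5] S\(NP/S)   <
    [3,4] "heard" : NP
    [4,5] "dog" : (S\(NP/S))\NP

[0,1] PP/S  lex  "chased"
[1,2] PP  lex  "this"
[2,3] ((NP/S)\(PP/S))\PP  lex  "every"
[1,3] (NP/S)\(PP/S)  <  k=2
[0,3] NP/S  <  k=1
[3,4] NP  lex  "heard"
[4,5] (S\(NP/S))\NP  lex  "dog"
[3,5] S\(NP/S)  <  k=4
[0,5] S  <  k=3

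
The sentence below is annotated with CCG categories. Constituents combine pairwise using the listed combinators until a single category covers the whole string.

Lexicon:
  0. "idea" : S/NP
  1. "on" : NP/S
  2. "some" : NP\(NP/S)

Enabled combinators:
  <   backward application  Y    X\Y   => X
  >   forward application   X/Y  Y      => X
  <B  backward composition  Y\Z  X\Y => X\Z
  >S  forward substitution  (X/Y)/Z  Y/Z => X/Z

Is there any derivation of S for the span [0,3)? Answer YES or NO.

[0,3] S   >
  [0,1] "idea" : S/NP
  [1,3] NP   <
    [1,2] "on" : NP/S
    [2,3] "some" : NP\(NP/S)

YES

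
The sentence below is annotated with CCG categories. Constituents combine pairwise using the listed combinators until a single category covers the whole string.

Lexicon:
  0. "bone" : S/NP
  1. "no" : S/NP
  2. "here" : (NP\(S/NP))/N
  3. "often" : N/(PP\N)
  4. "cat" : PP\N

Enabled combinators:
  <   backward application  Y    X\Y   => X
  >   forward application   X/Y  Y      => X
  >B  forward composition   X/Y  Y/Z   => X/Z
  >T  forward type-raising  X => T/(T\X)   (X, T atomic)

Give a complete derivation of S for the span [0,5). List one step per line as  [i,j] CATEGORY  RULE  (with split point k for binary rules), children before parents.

[0,1] S/NP  lex  "bone"
[1,2] S/NP  lex  "no"
[2,3] (NP\(S/NP))/N  lex  "here"
[3,4] N/(PP\N)  lex  "often"
[4,5] PP\N  lex  "cat"
[3,5] N  >  k=4
[2,5] NP\(S/NP)  >  k=3
[1,5] NP  <  k=2
[0,5] S  >  k=1

[0,5] S   >
  [0,1] "bone" : S/NP
  [1,5] NP   <
    [1,2] "no" : S/NP
    [2,5] NP\(S/NP)   >
      [2,3] "here" : (NP\(S/NP))/N
      [3,5] N   >
        [3,4] "often" : N/(PP\N)
        [4,5] "cat" : PP\N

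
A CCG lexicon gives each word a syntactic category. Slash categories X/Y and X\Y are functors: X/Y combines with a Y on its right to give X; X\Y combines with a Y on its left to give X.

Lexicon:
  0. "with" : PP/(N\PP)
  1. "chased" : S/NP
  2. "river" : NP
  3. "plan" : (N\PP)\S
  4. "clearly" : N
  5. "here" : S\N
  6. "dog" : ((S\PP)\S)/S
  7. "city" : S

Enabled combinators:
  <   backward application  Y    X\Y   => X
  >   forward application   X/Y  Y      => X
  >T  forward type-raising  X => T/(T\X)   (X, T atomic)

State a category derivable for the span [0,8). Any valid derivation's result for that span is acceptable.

S

[0,8] S   <
  [0,4] PP   >
    [0,1] "with" : PP/(N\PP)
    [1,4] N\PP   <
      [1,3] S   >
        [1,2] "chased" : S/NP
        [2,3] "river" : NP
      [3,4] "plan" : (N\PP)\S
  [4,8] S\PP   <
    [4,6] S   <
      [4,5] "clearly" : N
      [5,6] "here" : S\N
    [6,8] (S\PP)\S   >
      [6,7] "dog" : ((S\PP)\S)/S
      [7,8] "city" : S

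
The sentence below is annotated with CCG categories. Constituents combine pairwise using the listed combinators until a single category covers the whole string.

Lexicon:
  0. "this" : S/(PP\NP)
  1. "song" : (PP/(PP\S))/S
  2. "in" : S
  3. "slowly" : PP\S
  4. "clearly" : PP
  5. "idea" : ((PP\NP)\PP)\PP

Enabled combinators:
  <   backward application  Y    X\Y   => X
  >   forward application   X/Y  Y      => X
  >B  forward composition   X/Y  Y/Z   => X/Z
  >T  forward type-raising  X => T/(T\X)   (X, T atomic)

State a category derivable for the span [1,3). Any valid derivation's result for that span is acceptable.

[0,6] S   >
  [0,1] "this" : S/(PP\NP)
  [1,6] PP\NP   <
    [1,4] PP   >
      [1,3] PP/(PP\S)   >
        [1,2] "song" : (PP/(PP\S))/S
        [2,3] "in" : S
      [3,4] "slowly" : PP\S
    [4,6] (PP\NP)\PP   <
      [4,5] "clearly" : PP
      [5,6] "idea" : ((PP\NP)\PP)\PP

PP/(PP\S)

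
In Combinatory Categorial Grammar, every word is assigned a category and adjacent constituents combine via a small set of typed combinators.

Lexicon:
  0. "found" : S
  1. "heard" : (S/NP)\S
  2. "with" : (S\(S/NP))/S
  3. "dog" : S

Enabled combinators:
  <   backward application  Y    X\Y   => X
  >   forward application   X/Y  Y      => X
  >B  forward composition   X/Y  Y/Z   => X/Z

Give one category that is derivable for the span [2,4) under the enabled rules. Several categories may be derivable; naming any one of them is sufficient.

[0,4] S   <
  [0,2] S/NP   <
    [0,1] "found" : S
    [1,2] "heard" : (S/NP)\S
  [2,4] S\(S/NP)   >
    [2,3] "with" : (S\(S/NP))/S
    [3,4] "dog" : S

S\(S/NP)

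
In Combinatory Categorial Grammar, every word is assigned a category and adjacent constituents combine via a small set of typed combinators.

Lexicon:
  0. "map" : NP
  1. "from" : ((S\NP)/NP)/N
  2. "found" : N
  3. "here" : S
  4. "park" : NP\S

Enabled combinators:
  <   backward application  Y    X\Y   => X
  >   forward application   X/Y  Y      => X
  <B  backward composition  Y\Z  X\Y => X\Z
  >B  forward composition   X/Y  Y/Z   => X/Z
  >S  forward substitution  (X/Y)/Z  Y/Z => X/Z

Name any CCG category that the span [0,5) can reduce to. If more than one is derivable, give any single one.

S

[0,5] S   <
  [0,1] "map" : NP
  [1,5] S\NP   >
    [1,3] (S\NP)/NP   >
      [1,2] "from" : ((S\NP)/NP)/N
      [2,3] "found" : N
    [3,5] NP   <
      [3,4] "here" : S
      [4,5] "park" : NP\S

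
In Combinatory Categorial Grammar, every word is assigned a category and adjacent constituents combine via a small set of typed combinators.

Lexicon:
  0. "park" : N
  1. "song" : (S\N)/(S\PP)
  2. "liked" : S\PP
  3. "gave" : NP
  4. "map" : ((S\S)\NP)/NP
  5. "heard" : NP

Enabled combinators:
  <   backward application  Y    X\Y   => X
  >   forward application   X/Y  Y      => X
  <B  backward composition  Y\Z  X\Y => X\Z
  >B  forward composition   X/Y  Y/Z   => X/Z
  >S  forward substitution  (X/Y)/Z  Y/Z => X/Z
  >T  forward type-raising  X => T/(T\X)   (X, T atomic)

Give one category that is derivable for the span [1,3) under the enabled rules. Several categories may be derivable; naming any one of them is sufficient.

[0,6] S   <
  [0,1] "park" : N
  [1,6] S\N   <B
    [1,3] S\N   >
      [1,2] "song" : (S\N)/(S\PP)
      [2,3] "liked" : S\PP
    [3,6] S\S   <
      [3,4] "gave" : NP
      [4,6] (S\S)\NP   >
        [4,5] "map" : ((S\S)\NP)/NP
        [5,6] "heard" : NP

S\N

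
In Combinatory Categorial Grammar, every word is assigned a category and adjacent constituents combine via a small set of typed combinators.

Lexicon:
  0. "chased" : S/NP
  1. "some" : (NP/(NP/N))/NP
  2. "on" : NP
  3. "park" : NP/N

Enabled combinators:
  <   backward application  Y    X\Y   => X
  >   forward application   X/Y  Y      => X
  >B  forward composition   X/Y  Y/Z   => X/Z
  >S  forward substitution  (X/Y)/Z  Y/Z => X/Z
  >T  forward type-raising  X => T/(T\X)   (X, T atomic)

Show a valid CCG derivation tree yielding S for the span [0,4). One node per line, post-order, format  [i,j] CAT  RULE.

[0,1] S/NP  lex  "chased"
[1,2] (NP/(NP/N))/NP  lex  "some"
[2,3] NP  lex  "on"
[1,3] NP/(NP/N)  >  k=2
[3,4] NP/N  lex  "park"
[1,4] NP  >  k=3
[0,4] S  >  k=1

[0,4] S   >
  [0,1] "chased" : S/NP
  [1,4] NP   >
    [1,3] NP/(NP/N)   >
      [1,2] "some" : (NP/(NP/N))/NP
      [2,3] "on" : NP
    [3,4] "park" : NP/N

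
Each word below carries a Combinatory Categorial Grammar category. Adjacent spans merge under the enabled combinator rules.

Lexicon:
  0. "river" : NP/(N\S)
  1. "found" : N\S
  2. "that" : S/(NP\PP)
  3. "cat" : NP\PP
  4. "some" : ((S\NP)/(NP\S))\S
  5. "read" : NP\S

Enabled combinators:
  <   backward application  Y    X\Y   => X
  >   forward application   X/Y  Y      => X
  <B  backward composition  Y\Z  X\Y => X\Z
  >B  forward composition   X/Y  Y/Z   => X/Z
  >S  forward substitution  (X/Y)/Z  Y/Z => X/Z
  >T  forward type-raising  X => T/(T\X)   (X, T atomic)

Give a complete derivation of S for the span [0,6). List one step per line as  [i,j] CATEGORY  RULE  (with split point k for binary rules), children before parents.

[0,6] S   <
  [0,2] NP   >
    [0,1] "river" : NP/(N\S)
    [1,2] "found" : N\S
  [2,6] S\NP   >
    [2,5] (S\NP)/(NP\S)   <
      [2,4] S   >
        [2,3] "that" : S/(NP\PP)
        [3,4] "cat" : NP\PP
      [4,5] "some" : ((S\NP)/(NP\S))\S
    [5,6] "read" : NP\S

[0,1] NP/(N\S)  lex  "river"
[1,2] N\S  lex  "found"
[0,2] NP  >  k=1
[2,3] S/(NP\PP)  lex  "that"
[3,4] NP\PP  lex  "cat"
[2,4] S  >  k=3
[4,5] ((S\NP)/(NP\S))\S  lex  "some"
[2,5] (S\NP)/(NP\S)  <  k=4
[5,6] NP\S  lex  "read"
[2,6] S\NP  >  k=5
[0,6] S  <  k=2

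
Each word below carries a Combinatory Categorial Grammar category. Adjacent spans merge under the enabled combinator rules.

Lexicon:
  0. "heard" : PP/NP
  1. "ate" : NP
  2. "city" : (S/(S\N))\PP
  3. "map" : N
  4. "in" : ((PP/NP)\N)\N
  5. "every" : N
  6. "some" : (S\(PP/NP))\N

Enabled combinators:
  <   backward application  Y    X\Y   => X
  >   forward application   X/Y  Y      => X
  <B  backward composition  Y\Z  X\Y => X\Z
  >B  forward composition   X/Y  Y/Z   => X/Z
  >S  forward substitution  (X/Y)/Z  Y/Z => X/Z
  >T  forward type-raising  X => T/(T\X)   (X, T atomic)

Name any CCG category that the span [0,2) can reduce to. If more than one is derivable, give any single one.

PP

[0,7] S   >
  [0,3] S/(S\N)   <
    [0,2] PP   >
      [0,1] "heard" : PP/NP
      [1,2] "ate" : NP
    [2,3] "city" : (S/(S\N))\PP
  [3,7] S\N   <B
    [3,5] (PP/NP)\N   <
      [3,4] "map" : N
      [4,5] "in" : ((PP/NP)\N)\N
    [5,7] S\(PP/NP)   <
      [5,6] "every" : N
      [6,7] "some" : (S\(PP/NP))\N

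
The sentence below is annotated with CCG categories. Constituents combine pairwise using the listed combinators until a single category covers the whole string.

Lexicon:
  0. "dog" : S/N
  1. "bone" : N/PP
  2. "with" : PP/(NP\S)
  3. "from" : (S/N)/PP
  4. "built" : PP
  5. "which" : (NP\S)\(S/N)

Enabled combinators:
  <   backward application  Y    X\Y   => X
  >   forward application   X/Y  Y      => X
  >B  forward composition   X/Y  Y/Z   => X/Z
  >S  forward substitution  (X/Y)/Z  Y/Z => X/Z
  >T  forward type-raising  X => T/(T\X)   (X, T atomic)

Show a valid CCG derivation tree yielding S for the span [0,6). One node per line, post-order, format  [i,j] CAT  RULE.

[0,6] S   >
  [0,2] S/PP   >B
    [0,1] "dog" : S/N
    [1,2] "bone" : N/PP
  [2,6] PP   >
    [2,3] "with" : PP/(NP\S)
    [3,6] NP\S   <
      [3,5] S/N   >
        [3,4] "from" : (S/N)/PP
        [4,5] "built" : PP
      [5,6] "which" : (NP\S)\(S/N)

[0,1] S/N  lex  "dog"
[1,2] N/PP  lex  "bone"
[0,2] S/PP  >B  k=1
[2,3] PP/(NP\S)  lex  "with"
[3,4] (S/N)/PP  lex  "from"
[4,5] PP  lex  "built"
[3,5] S/N  >  k=4
[5,6] (NP\S)\(S/N)  lex  "which"
[3,6] NP\S  <  k=5
[2,6] PP  >  k=3
[0,6] S  >  k=2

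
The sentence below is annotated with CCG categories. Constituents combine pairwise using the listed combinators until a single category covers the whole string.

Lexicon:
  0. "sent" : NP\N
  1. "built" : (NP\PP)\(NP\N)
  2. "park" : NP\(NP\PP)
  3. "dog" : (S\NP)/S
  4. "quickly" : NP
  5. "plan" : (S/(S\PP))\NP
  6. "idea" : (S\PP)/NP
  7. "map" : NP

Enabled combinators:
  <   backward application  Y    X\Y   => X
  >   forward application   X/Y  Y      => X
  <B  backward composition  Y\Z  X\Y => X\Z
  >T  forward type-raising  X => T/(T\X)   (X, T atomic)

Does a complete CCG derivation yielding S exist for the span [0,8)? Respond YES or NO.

[0,8] S   <
  [0,3] NP   <
    [0,2] NP\PP   <
      [0,1] "sent" : NP\N
      [1,2] "built" : (NP\PP)\(NP\N)
    [2,3] "park" : NP\(NP\PP)
  [3,8] S\NP   >
    [3,4] "dog" : (S\NP)/S
    [4,8] S   >
      [4,6] S/(S\PP)   <
        [4,5] "quickly" : NP
        [5,6] "plan" : (S/(S\PP))\NP
      [6,8] S\PP   >
        [6,7] "idea" : (S\PP)/NP
        [7,8] "map" : NP

YES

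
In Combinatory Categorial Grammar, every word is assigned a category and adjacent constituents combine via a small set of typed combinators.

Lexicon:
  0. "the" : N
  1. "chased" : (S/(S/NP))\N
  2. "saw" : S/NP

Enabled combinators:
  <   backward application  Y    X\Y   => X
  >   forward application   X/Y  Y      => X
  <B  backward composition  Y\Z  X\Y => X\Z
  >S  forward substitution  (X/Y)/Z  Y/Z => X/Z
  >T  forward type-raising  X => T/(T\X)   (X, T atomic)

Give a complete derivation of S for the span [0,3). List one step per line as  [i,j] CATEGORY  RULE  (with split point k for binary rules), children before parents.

[0,1] N  lex  "the"
[1,2] (S/(S/NP))\N  lex  "chased"
[0,2] S/(S/NP)  <  k=1
[2,3] S/NP  lex  "saw"
[0,3] S  >  k=2

[0,3] S   >
  [0,2] S/(S/NP)   <
    [0,1] "the" : N
    [1,2] "chased" : (S/(S/NP))\N
  [2,3] "saw" : S/NP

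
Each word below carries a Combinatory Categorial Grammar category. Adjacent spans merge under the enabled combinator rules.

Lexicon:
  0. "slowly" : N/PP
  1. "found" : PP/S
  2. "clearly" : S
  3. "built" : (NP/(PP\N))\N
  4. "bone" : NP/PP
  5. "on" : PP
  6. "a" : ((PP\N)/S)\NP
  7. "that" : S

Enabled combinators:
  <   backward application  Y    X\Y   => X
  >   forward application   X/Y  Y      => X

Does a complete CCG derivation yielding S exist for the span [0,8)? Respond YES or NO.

NO

N/PP PP/S S (NP/(PP\N))\N NP/PP PP ((PP\N)/S)\NP S
CKY chart[0,8] = {NP}; S ∉ chart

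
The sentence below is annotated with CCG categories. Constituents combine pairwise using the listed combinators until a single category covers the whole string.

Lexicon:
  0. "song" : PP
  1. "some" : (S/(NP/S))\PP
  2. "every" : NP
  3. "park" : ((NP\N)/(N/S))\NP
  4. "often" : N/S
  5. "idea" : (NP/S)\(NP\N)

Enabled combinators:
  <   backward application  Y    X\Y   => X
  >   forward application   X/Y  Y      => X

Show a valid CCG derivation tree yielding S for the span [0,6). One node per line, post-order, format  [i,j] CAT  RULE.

[0,6] S   >
  [0,2] S/(NP/S)   <
    [0,1] "song" : PP
    [1,2] "some" : (S/(NP/S))\PP
  [2,6] NP/S   <
    [2,5] NP\N   >
      [2,4] (NP\N)/(N/S)   <
        [2,3] "every" : NP
        [3,4] "park" : ((NP\N)/(N/S))\NP
      [4,5] "often" : N/S
    [5,6] "idea" : (NP/S)\(NP\N)

[0,1] PP  lex  "song"
[1,2] (S/(NP/S))\PP  lex  "some"
[0,2] S/(NP/S)  <  k=1
[2,3] NP  lex  "every"
[3,4] ((NP\N)/(N/S))\NP  lex  "park"
[2,4] (NP\N)/(N/S)  <  k=3
[4,5] N/S  lex  "often"
[2,5] NP\N  >  k=4
[5,6] (NP/S)\(NP\N)  lex  "idea"
[2,6] NP/S  <  k=5
[0,6] S  >  k=2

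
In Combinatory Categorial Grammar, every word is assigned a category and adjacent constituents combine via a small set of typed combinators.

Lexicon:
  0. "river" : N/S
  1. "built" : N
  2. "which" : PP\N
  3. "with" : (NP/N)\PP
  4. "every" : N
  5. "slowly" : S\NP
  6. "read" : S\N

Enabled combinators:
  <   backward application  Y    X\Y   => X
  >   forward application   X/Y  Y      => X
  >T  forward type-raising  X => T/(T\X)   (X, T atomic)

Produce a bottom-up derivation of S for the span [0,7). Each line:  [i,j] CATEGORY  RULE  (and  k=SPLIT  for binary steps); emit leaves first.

[0,7] S   <
  [0,6] N   >
    [0,1] "river" : N/S
    [1,6] S   <
      [1,5] NP   >
        [1,4] NP/N   <
          [1,3] PP   <
            [1,2] "built" : N
            [2,3] "which" : PP\N
          [3,4] "with" : (NP/N)\PP
        [4,5] "every" : N
      [5,6] "slowly" : S\NP
  [6,7] "read" : S\N

[0,1] N/S  lex  "river"
[1,2] N  lex  "built"
[2,3] PP\N  lex  "which"
[1,3] PP  <  k=2
[3,4] (NP/N)\PP  lex  "with"
[1,4] NP/N  <  k=3
[4,5] N  lex  "every"
[1,5] NP  >  k=4
[5,6] S\NP  lex  "slowly"
[1,6] S  <  k=5
[0,6] N  >  k=1
[6,7] S\N  lex  "read"
[0,7] S  <  k=6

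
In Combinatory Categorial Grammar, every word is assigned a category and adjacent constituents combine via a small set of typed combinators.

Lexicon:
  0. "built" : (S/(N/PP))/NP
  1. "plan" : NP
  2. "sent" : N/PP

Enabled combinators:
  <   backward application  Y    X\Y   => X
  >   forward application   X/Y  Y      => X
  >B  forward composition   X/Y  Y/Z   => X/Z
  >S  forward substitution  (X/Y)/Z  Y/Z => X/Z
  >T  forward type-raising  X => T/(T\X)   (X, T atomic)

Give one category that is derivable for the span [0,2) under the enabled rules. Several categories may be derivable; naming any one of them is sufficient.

[0,3] S   >
  [0,2] S/(N/PP)   >
    [0,1] "built" : (S/(N/PP))/NP
    [1,2] "plan" : NP
  [2,3] "sent" : N/PP

S/(N/PP)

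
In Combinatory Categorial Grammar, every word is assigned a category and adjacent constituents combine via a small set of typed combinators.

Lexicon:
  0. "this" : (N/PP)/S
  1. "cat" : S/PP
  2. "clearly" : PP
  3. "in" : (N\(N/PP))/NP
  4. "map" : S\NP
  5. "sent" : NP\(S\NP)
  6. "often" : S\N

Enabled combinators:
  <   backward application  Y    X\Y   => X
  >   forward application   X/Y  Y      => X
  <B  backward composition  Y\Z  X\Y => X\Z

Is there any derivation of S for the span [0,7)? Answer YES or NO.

YES

[0,7] S   <
  [0,6] N   <
    [0,3] N/PP   >
      [0,1] "this" : (N/PP)/S
      [1,3] S   >
        [1,2] "cat" : S/PP
        [2,3] "clearly" : PP
    [3,6] N\(N/PP)   >
      [3,4] "in" : (N\(N/PP))/NP
      [4,6] NP   <
        [4,5] "map" : S\NP
        [5,6] "sent" : NP\(S\NP)
  [6,7] "often" : S\N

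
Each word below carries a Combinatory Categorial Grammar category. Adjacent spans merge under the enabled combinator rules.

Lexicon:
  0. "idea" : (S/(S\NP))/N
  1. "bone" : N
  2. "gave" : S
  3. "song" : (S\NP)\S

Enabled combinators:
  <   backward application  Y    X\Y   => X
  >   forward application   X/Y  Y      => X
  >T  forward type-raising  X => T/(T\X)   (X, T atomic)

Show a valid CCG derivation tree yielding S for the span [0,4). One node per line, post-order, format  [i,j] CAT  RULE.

[0,1] (S/(S\NP))/N  lex  "idea"
[1,2] N  lex  "bone"
[0,2] S/(S\NP)  >  k=1
[2,3] S  lex  "gave"
[3,4] (S\NP)\S  lex  "song"
[2,4] S\NP  <  k=3
[0,4] S  >  k=2

[0,4] S   >
  [0,2] S/(S\NP)   >
    [0,1] "idea" : (S/(S\NP))/N
    [1,2] "bone" : N
  [2,4] S\NP   <
    [2,3] "gave" : S
    [3,4] "song" : (S\NP)\S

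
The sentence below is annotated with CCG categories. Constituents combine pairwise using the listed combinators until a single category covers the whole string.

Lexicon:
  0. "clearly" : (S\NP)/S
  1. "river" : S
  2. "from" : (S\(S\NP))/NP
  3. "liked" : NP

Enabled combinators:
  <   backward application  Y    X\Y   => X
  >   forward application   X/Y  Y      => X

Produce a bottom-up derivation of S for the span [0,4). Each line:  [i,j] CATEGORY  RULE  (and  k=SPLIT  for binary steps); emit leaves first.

[0,1] (S\NP)/S  lex  "clearly"
[1,2] S  lex  "river"
[0,2] S\NP  >  k=1
[2,3] (S\(S\NP))/NP  lex  "from"
[3,4] NP  lex  "liked"
[2,4] S\(S\NP)  >  k=3
[0,4] S  <  k=2

[0,4] S   <
  [0,2] S\NP   >
    [0,1] "clearly" : (S\NP)/S
    [1,2] "river" : S
  [2,4] S\(S\NP)   >
    [2,3] "from" : (S\(S\NP))/NP
    [3,4] "liked" : NP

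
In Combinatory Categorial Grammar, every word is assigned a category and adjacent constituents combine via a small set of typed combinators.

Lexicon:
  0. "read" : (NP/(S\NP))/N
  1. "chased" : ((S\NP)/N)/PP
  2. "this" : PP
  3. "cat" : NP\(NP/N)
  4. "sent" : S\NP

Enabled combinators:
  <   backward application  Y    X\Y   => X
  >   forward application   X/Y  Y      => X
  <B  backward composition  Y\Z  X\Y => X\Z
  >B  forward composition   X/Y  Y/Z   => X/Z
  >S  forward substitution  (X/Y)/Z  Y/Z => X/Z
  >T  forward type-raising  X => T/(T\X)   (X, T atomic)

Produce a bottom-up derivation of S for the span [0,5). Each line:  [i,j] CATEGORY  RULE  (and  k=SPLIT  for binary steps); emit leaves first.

[0,5] S   <
  [0,4] NP   <
    [0,3] NP/N   >S
      [0,1] "read" : (NP/(S\NP))/N
      [1,3] (S\NP)/N   >
        [1,2] "chased" : ((S\NP)/N)/PP
        [2,3] "this" : PP
    [3,4] "cat" : NP\(NP/N)
  [4,5] "sent" : S\NP

[0,1] (NP/(S\NP))/N  lex  "read"
[1,2] ((S\NP)/N)/PP  lex  "chased"
[2,3] PP  lex  "this"
[1,3] (S\NP)/N  >  k=2
[0,3] NP/N  >S  k=1
[3,4] NP\(NP/N)  lex  "cat"
[0,4] NP  <  k=3
[4,5] S\NP  lex  "sent"
[0,5] S  <  k=4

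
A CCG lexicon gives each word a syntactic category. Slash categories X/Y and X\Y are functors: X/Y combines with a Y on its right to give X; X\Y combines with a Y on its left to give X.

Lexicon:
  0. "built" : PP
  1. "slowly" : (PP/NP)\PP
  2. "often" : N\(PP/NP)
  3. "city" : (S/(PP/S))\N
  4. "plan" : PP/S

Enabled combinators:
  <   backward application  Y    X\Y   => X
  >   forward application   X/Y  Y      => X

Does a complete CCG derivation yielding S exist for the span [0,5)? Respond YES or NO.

[0,5] S   >
  [0,4] S/(PP/S)   <
    [0,3] N   <
      [0,2] PP/NP   <
        [0,1] "built" : PP
        [1,2] "slowly" : (PP/NP)\PP
      [2,3] "often" : N\(PP/NP)
    [3,4] "city" : (S/(PP/S))\N
  [4,5] "plan" : PP/S

YES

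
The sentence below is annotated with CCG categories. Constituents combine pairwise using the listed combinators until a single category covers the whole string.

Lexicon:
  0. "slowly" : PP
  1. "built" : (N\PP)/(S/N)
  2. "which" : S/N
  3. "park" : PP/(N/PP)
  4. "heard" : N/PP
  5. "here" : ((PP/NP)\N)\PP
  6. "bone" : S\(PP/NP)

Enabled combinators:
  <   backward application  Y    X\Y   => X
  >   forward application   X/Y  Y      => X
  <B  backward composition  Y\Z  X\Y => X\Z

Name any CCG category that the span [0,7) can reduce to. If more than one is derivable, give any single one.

S

[0,7] S   <
  [0,3] N   <
    [0,1] "slowly" : PP
    [1,3] N\PP   >
      [1,2] "built" : (N\PP)/(S/N)
      [2,3] "which" : S/N
  [3,7] S\N   <B
    [3,6] (PP/NP)\N   <
      [3,5] PP   >
        [3,4] "park" : PP/(N/PP)
        [4,5] "heard" : N/PP
      [5,6] "here" : ((PP/NP)\N)\PP
    [6,7] "bone" : S\(PP/NP)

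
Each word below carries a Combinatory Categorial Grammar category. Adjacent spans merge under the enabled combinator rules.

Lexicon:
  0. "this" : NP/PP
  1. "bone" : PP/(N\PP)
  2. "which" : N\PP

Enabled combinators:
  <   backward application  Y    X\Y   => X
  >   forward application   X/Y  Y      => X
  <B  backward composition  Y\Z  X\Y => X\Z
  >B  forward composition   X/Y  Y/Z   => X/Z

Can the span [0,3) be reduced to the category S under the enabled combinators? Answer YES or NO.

NO

NP/PP PP/(N\PP) N\PP
CKY chart[0,3] = {NP}; S ∉ chart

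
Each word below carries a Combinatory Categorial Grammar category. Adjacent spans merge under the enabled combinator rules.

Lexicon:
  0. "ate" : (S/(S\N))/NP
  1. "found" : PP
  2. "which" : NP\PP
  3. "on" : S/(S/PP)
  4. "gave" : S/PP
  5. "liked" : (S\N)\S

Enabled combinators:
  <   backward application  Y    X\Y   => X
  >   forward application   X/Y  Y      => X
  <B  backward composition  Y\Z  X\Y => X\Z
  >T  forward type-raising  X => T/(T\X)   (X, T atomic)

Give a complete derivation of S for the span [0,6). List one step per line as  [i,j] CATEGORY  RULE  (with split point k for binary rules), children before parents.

[0,6] S   >
  [0,3] S/(S\N)   >
    [0,1] "ate" : (S/(S\N))/NP
    [1,3] NP   >
      [1,2] NP/(NP\PP)   >T
        [1,2] "found" : PP
      [2,3] "which" : NP\PP
  [3,6] S\N   <
    [3,5] S   >
      [3,4] "on" : S/(S/PP)
      [4,5] "gave" : S/PP
    [5,6] "liked" : (S\N)\S

[0,1] (S/(S\N))/NP  lex  "ate"
[1,2] PP  lex  "found"
[1,2] NP/(NP\PP)  >T
[2,3] NP\PP  lex  "which"
[1,3] NP  >  k=2
[0,3] S/(S\N)  >  k=1
[3,4] S/(S/PP)  lex  "on"
[4,5] S/PP  lex  "gave"
[3,5] S  >  k=4
[5,6] (S\N)\S  lex  "liked"
[3,6] S\N  <  k=5
[0,6] S  >  k=3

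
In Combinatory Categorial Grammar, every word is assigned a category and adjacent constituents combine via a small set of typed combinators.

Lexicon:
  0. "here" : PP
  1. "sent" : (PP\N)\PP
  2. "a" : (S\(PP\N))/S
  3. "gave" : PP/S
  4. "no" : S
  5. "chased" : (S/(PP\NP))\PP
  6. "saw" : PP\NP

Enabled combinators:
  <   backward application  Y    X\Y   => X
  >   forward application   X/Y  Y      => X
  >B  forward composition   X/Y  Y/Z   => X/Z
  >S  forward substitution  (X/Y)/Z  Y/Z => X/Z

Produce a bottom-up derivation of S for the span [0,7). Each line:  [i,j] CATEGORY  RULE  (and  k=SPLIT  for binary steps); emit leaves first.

[0,1] PP  lex  "here"
[1,2] (PP\N)\PP  lex  "sent"
[0,2] PP\N  <  k=1
[2,3] (S\(PP\N))/S  lex  "a"
[3,4] PP/S  lex  "gave"
[4,5] S  lex  "no"
[3,5] PP  >  k=4
[5,6] (S/(PP\NP))\PP  lex  "chased"
[3,6] S/(PP\NP)  <  k=5
[6,7] PP\NP  lex  "saw"
[3,7] S  >  k=6
[2,7] S\(PP\N)  >  k=3
[0,7] S  <  k=2

[0,7] S   <
  [0,2] PP\N   <
    [0,1] "here" : PP
    [1,2] "sent" : (PP\N)\PP
  [2,7] S\(PP\N)   >
    [2,3] "a" : (S\(PP\N))/S
    [3,7] S   >
      [3,6] S/(PP\NP)   <
        [3,5] PP   >
          [3,4] "gave" : PP/S
          [4,5] "no" : S
        [5,6] "chased" : (S/(PP\NP))\PP
      [6,7] "saw" : PP\NP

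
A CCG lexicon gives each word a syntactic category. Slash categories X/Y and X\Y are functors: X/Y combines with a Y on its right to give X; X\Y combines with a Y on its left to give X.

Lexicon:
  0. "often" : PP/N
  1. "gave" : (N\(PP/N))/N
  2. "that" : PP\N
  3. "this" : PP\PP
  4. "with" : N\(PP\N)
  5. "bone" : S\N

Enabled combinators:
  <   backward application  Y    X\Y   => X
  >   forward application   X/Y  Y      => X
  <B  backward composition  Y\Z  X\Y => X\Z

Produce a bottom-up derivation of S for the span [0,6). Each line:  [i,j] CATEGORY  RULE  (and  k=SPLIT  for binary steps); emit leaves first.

[0,6] S   <
  [0,5] N   <
    [0,1] "often" : PP/N
    [1,5] N\(PP/N)   >
      [1,2] "gave" : (N\(PP/N))/N
      [2,5] N   <
        [2,4] PP\N   <B
          [2,3] "that" : PP\N
          [3,4] "this" : PP\PP
        [4,5] "with" : N\(PP\N)
  [5,6] "bone" : S\N

[0,1] PP/N  lex  "often"
[1,2] (N\(PP/N))/N  lex  "gave"
[2,3] PP\N  lex  "that"
[3,4] PP\PP  lex  "this"
[2,4] PP\N  <B  k=3
[4,5] N\(PP\N)  lex  "with"
[2,5] N  <  k=4
[1,5] N\(PP/N)  >  k=2
[0,5] N  <  k=1
[5,6] S\N  lex  "bone"
[0,6] S  <  k=5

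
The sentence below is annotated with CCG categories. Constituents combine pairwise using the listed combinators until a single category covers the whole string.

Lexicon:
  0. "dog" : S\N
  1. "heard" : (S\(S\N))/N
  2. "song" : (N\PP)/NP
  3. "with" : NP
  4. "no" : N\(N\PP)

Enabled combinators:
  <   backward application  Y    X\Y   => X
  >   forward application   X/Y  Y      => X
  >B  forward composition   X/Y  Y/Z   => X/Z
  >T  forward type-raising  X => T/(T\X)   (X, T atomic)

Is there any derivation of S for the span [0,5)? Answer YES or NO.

YES

[0,5] S   <
  [0,1] "dog" : S\N
  [1,5] S\(S\N)   >
    [1,2] "heard" : (S\(S\N))/N
    [2,5] N   <
      [2,4] N\PP   >
        [2,3] "song" : (N\PP)/NP
        [3,4] "with" : NP
      [4,5] "no" : N\(N\PP)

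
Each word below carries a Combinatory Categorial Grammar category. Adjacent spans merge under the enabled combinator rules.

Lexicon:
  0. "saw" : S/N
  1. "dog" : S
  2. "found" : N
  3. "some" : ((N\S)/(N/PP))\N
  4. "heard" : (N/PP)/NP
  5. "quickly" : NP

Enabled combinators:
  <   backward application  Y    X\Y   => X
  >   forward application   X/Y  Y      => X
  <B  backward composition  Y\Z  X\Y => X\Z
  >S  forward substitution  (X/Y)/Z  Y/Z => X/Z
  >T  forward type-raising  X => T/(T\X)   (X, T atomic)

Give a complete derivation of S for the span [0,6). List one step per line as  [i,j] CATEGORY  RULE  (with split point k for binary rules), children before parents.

[0,6] S   >
  [0,1] "saw" : S/N
  [1,6] N   <
    [1,2] "dog" : S
    [2,6] N\S   >
      [2,4] (N\S)/(N/PP)   <
        [2,3] "found" : N
        [3,4] "some" : ((N\S)/(N/PP))\N
      [4,6] N/PP   >
        [4,5] "heard" : (N/PP)/NP
        [5,6] "quickly" : NP

[0,1] S/N  lex  "saw"
[1,2] S  lex  "dog"
[2,3] N  lex  "found"
[3,4] ((N\S)/(N/PP))\N  lex  "some"
[2,4] (N\S)/(N/PP)  <  k=3
[4,5] (N/PP)/NP  lex  "heard"
[5,6] NP  lex  "quickly"
[4,6] N/PP  >  k=5
[2,6] N\S  >  k=4
[1,6] N  <  k=2
[0,6] S  >  k=1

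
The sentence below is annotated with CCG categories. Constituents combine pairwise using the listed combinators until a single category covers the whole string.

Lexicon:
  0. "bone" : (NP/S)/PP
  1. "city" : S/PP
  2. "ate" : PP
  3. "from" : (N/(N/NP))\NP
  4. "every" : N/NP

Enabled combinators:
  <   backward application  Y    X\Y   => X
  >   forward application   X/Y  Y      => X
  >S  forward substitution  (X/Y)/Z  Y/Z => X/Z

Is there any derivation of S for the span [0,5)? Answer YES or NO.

NO

(NP/S)/PP S/PP PP (N/(N/NP))\NP N/NP
CKY chart[0,5] = {N}; S ∉ chart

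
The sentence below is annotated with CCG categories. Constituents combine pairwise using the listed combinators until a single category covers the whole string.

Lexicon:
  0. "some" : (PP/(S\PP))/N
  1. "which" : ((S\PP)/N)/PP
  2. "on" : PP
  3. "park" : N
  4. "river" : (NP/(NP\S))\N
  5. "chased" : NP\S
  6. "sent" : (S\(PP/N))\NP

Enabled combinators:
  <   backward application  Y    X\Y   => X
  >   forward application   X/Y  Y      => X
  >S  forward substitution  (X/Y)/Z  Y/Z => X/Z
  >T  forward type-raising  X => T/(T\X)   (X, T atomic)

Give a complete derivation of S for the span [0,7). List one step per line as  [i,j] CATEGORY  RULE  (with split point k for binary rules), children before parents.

[0,7] S   <
  [0,3] PP/N   >S
    [0,1] "some" : (PP/(S\PP))/N
    [1,3] (S\PP)/N   >
      [1,2] "which" : ((S\PP)/N)/PP
      [2,3] "on" : PP
  [3,7] S\(PP/N)   <
    [3,6] NP   >
      [3,5] NP/(NP\S)   <
        [3,4] "park" : N
        [4,5] "river" : (NP/(NP\S))\N
      [5,6] "chased" : NP\S
    [6,7] "sent" : (S\(PP/N))\NP

[0,1] (PP/(S\PP))/N  lex  "some"
[1,2] ((S\PP)/N)/PP  lex  "which"
[2,3] PP  lex  "on"
[1,3] (S\PP)/N  >  k=2
[0,3] PP/N  >S  k=1
[3,4] N  lex  "park"
[4,5] (NP/(NP\S))\N  lex  "river"
[3,5] NP/(NP\S)  <  k=4
[5,6] NP\S  lex  "chased"
[3,6] NP  >  k=5
[6,7] (S\(PP/N))\NP  lex  "sent"
[3,7] S\(PP/N)  <  k=6
[0,7] S  <  k=3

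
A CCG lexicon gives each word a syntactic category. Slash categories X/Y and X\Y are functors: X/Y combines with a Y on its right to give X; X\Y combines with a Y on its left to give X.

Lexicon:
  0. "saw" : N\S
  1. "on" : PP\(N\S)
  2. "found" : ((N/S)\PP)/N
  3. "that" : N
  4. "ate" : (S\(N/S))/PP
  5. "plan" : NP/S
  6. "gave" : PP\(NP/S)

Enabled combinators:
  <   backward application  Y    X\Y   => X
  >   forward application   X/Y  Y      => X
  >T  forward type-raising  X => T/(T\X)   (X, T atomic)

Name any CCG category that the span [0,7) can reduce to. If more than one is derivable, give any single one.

S

[0,7] S   <
  [0,4] N/S   <
    [0,2] PP   <
      [0,1] "saw" : N\S
      [1,2] "on" : PP\(N\S)
    [2,4] (N/S)\PP   >
      [2,3] "found" : ((N/S)\PP)/N
      [3,4] "that" : N
  [4,7] S\(N/S)   >
    [4,5] "ate" : (S\(N/S))/PP
    [5,7] PP   <
      [5,6] "plan" : NP/S
      [6,7] "gave" : PP\(NP/S)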